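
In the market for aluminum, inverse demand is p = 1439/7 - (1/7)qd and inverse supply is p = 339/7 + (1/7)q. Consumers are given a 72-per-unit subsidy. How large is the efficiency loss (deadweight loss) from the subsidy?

Pre-subsidy: 1439/7 - (1/7)q = 339/7 + (1/7)q gives q* = 550 and p* = 127.
With the rebate, buyers effectively pay pb = ps − 72, where ps is the price sellers receive.
On the curves, pb = 1439/7 - (1/7)q and ps = 339/7 + (1/7)q; the wedge ps − pb = 72 gives 339/7 + (1/7)q − (1439/7 - (1/7)q) = 72, so q' = 802.
Then pb = 1439/7 − (1/7)·802 = 91 and ps = 339/7 + (1/7)·802 = 163.
The subsidy expands output by 802 − 550 = 252 past the efficient level; on those units the gap between marginal cost and willingness to pay runs from 0 up to 72.
DWL = ½ × 72 × 252 = 9072.

Deadweight loss = 9072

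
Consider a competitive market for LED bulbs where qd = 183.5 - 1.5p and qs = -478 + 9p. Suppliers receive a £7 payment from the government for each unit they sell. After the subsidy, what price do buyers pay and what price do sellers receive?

Pre-subsidy: 183.5 - 1.5p = -478 + 9p gives p* = 63, q* = 89.
With the subsidy, sellers receive ps = pb + 7 for each unit, where pb is the price buyers pay.
Supply in terms of pb becomes qs = -478 + 9(pb + 7) = -415 + 9pb. Setting this equal to demand: 183.5 - 1.5pb = -415 + 9pb, so pb = 57.
Sellers receive ps = 57 + 7 = 64; q' = 183.5 − 1.5·57 = 98.

Buyers pay £57; sellers receive £64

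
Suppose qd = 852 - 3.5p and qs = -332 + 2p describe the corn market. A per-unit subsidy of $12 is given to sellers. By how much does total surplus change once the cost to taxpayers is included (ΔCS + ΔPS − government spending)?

Pre-subsidy: 852 - 3.5p = -332 + 2p gives p* = 2368/11, q* = 1084/11.
With the subsidy, sellers receive ps = pb + 12 for each unit, where pb is the price buyers pay.
Supply in terms of pb becomes qs = -332 + 2(pb + 12) = -308 + 2pb. Setting this equal to demand: 852 - 3.5pb = -308 + 2pb, so pb = 2320/11.
Sellers receive ps = 2320/11 + 12 = 2452/11; q' = 852 − 3.5·(2320/11) = 1252/11.
ΔCS = ½(1084/11 + 1252/11)(2368/11 − 2320/11) = 56064/121; ΔPS = ½(1084/11 + 1252/11)(2452/11 − 2368/11) = 98112/121.
Government spending = 12 × 1252/11 = 15024/11.
Net change = 56064/121 + 98112/121 − 15024/11 = -1008/11. The loss equals the DWL triangle ½·12·168/11.

Net change in total surplus = -1008/11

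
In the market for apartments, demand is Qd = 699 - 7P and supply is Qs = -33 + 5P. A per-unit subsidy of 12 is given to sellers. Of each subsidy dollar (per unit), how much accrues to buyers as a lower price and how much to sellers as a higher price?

Pre-subsidy: 699 - 7P = -33 + 5P gives P* = 61, Q* = 272.
With the subsidy, sellers receive Ps = Pb + 12 for each unit, where Pb is the price buyers pay.
Supply in terms of Pb becomes Qs = -33 + 5(Pb + 12) = 27 + 5Pb. Setting this equal to demand: 699 - 7Pb = 27 + 5Pb, so Pb = 56.
Sellers receive Ps = 56 + 12 = 68; Q' = 699 − 7·56 = 307.
Buyers' price falls by P* − Pb = 61 − 56 = 5; sellers' price rises by Ps − P* = 68 − 61 = 7.

Buyers gain 5 per unit; sellers gain 7 per unit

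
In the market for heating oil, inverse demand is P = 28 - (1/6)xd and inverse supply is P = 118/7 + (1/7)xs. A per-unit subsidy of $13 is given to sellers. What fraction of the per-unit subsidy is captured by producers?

Pre-subsidy: 28 - (1/6)x = 118/7 + (1/7)x gives x* = 36 and P* = 22.
With the subsidy, sellers receive Ps = Pb + 13 for each unit, where Pb is the price buyers pay.
On the curves, Pb = 28 - (1/6)x and Ps = 118/7 + (1/7)x; the wedge Ps − Pb = 13 gives 118/7 + (1/7)x − (28 - (1/6)x) = 13, so x' = 78.
Then Pb = 28 − (1/6)·78 = 15 and Ps = 118/7 + (1/7)·78 = 28.
Buyers' price falls by P* − Pb = 22 − 15 = 7; sellers' price rises by Ps − P* = 28 − 22 = 6.
So producers capture 6/13 = 6/13 of each unit of subsidy.

Producer share = 6/13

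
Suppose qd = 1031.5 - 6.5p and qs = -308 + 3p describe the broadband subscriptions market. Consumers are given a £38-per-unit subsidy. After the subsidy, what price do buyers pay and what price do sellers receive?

Buyers pay £129; sellers receive £167

Pre-subsidy: 1031.5 - 6.5p = -308 + 3p gives p* = 141, q* = 115.
With the rebate, buyers effectively pay pb = ps − 38, where ps is the price sellers receive.
Demand in terms of ps becomes qd = 1031.5 − 6.5(ps − 38) = 1278.5 - 6.5ps. Setting this equal to supply: 1278.5 - 6.5ps = -308 + 3ps, so ps = 167.
Buyers pay pb = 167 − 38 = 129; q' = -308 + 3·167 = 193.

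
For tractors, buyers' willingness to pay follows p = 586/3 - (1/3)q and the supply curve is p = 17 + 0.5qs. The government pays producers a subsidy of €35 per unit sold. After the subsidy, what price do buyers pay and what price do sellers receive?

Buyers pay €110; sellers receive €145

Pre-subsidy: 586/3 - (1/3)q = 17 + 0.5q gives q* = 214 and p* = 124.
With the subsidy, sellers receive ps = pb + 35 for each unit, where pb is the price buyers pay.
On the curves, pb = 586/3 - (1/3)q and ps = 17 + 0.5q; the wedge ps − pb = 35 gives 17 + 0.5q − (586/3 - (1/3)q) = 35, so q' = 256.
Then pb = 586/3 − (1/3)·256 = 110 and ps = 17 + 0.5·256 = 145.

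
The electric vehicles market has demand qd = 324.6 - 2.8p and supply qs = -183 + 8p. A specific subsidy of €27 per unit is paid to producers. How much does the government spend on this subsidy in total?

Pre-subsidy: 324.6 - 2.8p = -183 + 8p gives p* = 47, q* = 193.
With the subsidy, sellers receive ps = pb + 27 for each unit, where pb is the price buyers pay.
Supply in terms of pb becomes qs = -183 + 8(pb + 27) = 33 + 8pb. Setting this equal to demand: 324.6 - 2.8pb = 33 + 8pb, so pb = 27.
Sellers receive ps = 27 + 27 = 54; q' = 324.6 − 2.8·27 = 249.
Government outlay = subsidy × quantity = 27 × 249 = 6723.

Government cost = €6723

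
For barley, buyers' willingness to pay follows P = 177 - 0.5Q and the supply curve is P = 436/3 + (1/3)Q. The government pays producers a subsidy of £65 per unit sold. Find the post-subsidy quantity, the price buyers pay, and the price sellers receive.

Pre-subsidy: 177 - 0.5Q = 436/3 + (1/3)Q gives Q* = 38 and P* = 158.
With the subsidy, sellers receive Ps = Pb + 65 for each unit, where Pb is the price buyers pay.
On the curves, Pb = 177 - 0.5Q and Ps = 436/3 + (1/3)Q; the wedge Ps − Pb = 65 gives 436/3 + (1/3)Q − (177 - 0.5Q) = 65, so Q' = 116.
Then Pb = 177 − 0.5·116 = 119 and Ps = 436/3 + (1/3)·116 = 184.

Q' = 116; buyers pay £119; sellers receive £184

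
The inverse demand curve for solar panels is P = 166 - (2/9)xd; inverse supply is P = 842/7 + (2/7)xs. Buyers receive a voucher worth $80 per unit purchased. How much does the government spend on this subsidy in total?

Pre-subsidy: 166 - (2/9)x = 842/7 + (2/7)x gives x* = 90 and P* = 146.
With the rebate, buyers effectively pay Pb = Ps − 80, where Ps is the price sellers receive.
On the curves, Pb = 166 - (2/9)x and Ps = 842/7 + (2/7)x; the wedge Ps − Pb = 80 gives 842/7 + (2/7)x − (166 - (2/9)x) = 80, so x' = 247.5.
Then Pb = 166 − (2/9)·247.5 = 111 and Ps = 842/7 + (2/7)·247.5 = 191.
Government outlay = subsidy × quantity = 80 × 247.5 = 19800.

Government cost = $19800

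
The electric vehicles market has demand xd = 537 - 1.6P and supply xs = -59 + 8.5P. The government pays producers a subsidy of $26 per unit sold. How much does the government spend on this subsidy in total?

Government cost = 1254162/101

Pre-subsidy: 537 - 1.6P = -59 + 8.5P gives P* = 5960/101, x* = 44701/101.
With the subsidy, sellers receive Ps = Pb + 26 for each unit, where Pb is the price buyers pay.
Supply in terms of Pb becomes xs = -59 + 8.5(Pb + 26) = 162 + 8.5Pb. Setting this equal to demand: 537 - 1.6Pb = 162 + 8.5Pb, so Pb = 3750/101.
Sellers receive Ps = 3750/101 + 26 = 6376/101; x' = 537 − 1.6·(3750/101) = 48237/101.
Government outlay = subsidy × quantity = 26 × 48237/101 = 1254162/101.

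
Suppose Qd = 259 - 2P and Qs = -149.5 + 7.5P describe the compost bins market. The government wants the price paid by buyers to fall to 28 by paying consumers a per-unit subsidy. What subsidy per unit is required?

At a buyer price of 28, quantity demanded is 259 − 2·28 = 203.
Sellers supply 203 only when they receive Ps with -149.5 + 7.5·Ps = 203, i.e. Ps = 47.
s = Ps − Pb = 47 − 28 = 19.

Required subsidy s = 19 per unit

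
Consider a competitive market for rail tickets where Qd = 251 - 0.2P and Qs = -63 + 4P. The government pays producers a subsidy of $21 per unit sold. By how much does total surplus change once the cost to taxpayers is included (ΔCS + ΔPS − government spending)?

Pre-subsidy: 251 - 0.2P = -63 + 4P gives P* = 1570/21, Q* = 4957/21.
With the subsidy, sellers receive Ps = Pb + 21 for each unit, where Pb is the price buyers pay.
Supply in terms of Pb becomes Qs = -63 + 4(Pb + 21) = 21 + 4Pb. Setting this equal to demand: 251 - 0.2Pb = 21 + 4Pb, so Pb = 1150/21.
Sellers receive Ps = 1150/21 + 21 = 1591/21; Q' = 251 − 0.2·(1150/21) = 5041/21.
ΔCS = ½(4957/21 + 5041/21)(1570/21 − 1150/21) = 99980/21; ΔPS = ½(4957/21 + 5041/21)(1591/21 − 1570/21) = 4999/21.
Government spending = 21 × 5041/21 = 5041.
Net change = 99980/21 + 4999/21 − 5041 = -42. The loss equals the DWL triangle ½·21·4.

Net change in total surplus = -$42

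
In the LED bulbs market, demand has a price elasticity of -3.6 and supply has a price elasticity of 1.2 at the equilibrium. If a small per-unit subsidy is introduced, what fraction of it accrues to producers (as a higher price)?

For a small subsidy around the equilibrium, the benefit split depends on the relative slopes, which at a point are proportional to the elasticities.
Buyer share = εs/(εs + |εd|) = 1.2/(1.2 + 3.6) = 0.25; seller share = |εd|/(εs + |εd|) = 0.75.
So producers capture 0.75 of the subsidy.

Producer share = 0.75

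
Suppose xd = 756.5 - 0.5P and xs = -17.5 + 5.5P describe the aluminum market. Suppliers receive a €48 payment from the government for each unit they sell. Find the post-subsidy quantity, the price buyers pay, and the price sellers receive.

x' = 714; buyers pay €85; sellers receive €133

Pre-subsidy: 756.5 - 0.5P = -17.5 + 5.5P gives P* = 129, x* = 692.
With the subsidy, sellers receive Ps = Pb + 48 for each unit, where Pb is the price buyers pay.
Supply in terms of Pb becomes xs = -17.5 + 5.5(Pb + 48) = 246.5 + 5.5Pb. Setting this equal to demand: 756.5 - 0.5Pb = 246.5 + 5.5Pb, so Pb = 85.
Sellers receive Ps = 85 + 48 = 133; x' = 756.5 − 0.5·85 = 714.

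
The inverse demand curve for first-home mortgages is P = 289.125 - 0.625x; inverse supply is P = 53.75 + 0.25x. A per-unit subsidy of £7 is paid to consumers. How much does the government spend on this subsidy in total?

Pre-subsidy: 289.125 - 0.625x = 53.75 + 0.25x gives x* = 269 and P* = 121.
With the rebate, buyers effectively pay Pb = Ps − 7, where Ps is the price sellers receive.
On the curves, Pb = 289.125 - 0.625x and Ps = 53.75 + 0.25x; the wedge Ps − Pb = 7 gives 53.75 + 0.25x − (289.125 - 0.625x) = 7, so x' = 277.
Then Pb = 289.125 − 0.625·277 = 116 and Ps = 53.75 + 0.25·277 = 123.
Government outlay = subsidy × quantity = 7 × 277 = 1939.

Government cost = £1939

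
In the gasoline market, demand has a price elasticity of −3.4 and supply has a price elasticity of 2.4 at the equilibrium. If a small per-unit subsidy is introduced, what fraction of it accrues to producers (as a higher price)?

Producer share = 17/29

For a small subsidy around the equilibrium, the benefit split depends on the relative slopes, which at a point are proportional to the elasticities.
Buyer share = εs/(εs + |εd|) = 2.4/(2.4 + 3.4) = 12/29; seller share = |εd|/(εs + |εd|) = 17/29.
So producers capture 17/29 of the subsidy.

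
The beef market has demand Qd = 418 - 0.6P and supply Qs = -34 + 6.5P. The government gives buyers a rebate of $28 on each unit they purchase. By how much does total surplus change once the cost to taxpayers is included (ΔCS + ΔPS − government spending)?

Net change in total surplus = -15288/71

Pre-subsidy: 418 - 0.6P = -34 + 6.5P gives P* = 4520/71, Q* = 26966/71.
With the rebate, buyers effectively pay Pb = Ps − 28, where Ps is the price sellers receive.
Demand in terms of Ps becomes Qd = 418 − 0.6(Ps − 28) = 434.8 - 0.6Ps. Setting this equal to supply: 434.8 - 0.6Ps = -34 + 6.5Ps, so Ps = 4688/71.
Buyers pay Pb = 4688/71 − 28 = 2700/71; Q' = -34 + 6.5·(4688/71) = 28058/71.
ΔCS = ½(26966/71 + 28058/71)(4520/71 − 2700/71) = 50071840/5041; ΔPS = ½(26966/71 + 28058/71)(4688/71 − 4520/71) = 4622016/5041.
Government spending = 28 × 28058/71 = 785624/71.
Net change = 50071840/5041 + 4622016/5041 − 785624/71 = -15288/71. The loss equals the DWL triangle ½·28·1092/71.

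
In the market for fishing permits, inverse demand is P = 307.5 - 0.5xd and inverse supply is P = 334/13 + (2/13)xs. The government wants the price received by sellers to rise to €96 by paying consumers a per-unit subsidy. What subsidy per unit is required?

At a seller price of 96, quantity supplied is -167 + 6.5·96 = 457.
Buyers absorb 457 only when they pay Pb = 307.5 − 0.5·457 = 79.
s = Ps − Pb = 96 − 79 = 17.

Required subsidy s = €17 per unit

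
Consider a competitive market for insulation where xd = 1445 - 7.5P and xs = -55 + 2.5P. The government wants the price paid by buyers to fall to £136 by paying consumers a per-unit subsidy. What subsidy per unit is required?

At a buyer price of 136, quantity demanded is 1445 − 7.5·136 = 425.
Sellers supply 425 only when they receive Ps with -55 + 2.5·Ps = 425, i.e. Ps = 192.
s = Ps − Pb = 192 − 136 = 56.

Required subsidy s = £56 per unit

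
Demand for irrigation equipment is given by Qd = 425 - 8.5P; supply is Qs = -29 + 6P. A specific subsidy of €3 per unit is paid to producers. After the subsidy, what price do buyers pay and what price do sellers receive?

Pre-subsidy: 425 - 8.5P = -29 + 6P gives P* = 908/29, Q* = 4607/29.
With the subsidy, sellers receive Ps = Pb + 3 for each unit, where Pb is the price buyers pay.
Supply in terms of Pb becomes Qs = -29 + 6(Pb + 3) = -11 + 6Pb. Setting this equal to demand: 425 - 8.5Pb = -11 + 6Pb, so Pb = 872/29.
Sellers receive Ps = 872/29 + 3 = 959/29; Q' = 425 − 8.5·(872/29) = 4913/29.

Buyers pay 872/29; sellers receive 959/29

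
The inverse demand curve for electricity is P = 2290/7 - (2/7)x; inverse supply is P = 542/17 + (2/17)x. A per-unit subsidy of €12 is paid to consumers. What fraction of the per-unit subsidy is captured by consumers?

Consumer share = 17/24

Pre-subsidy: 2290/7 - (2/7)x = 542/17 + (2/17)x gives x* = 732 and P* = 118.
With the rebate, buyers effectively pay Pb = Ps − 12, where Ps is the price sellers receive.
On the curves, Pb = 2290/7 - (2/7)x and Ps = 542/17 + (2/17)x; the wedge Ps − Pb = 12 gives 542/17 + (2/17)x − (2290/7 - (2/7)x) = 12, so x' = 761.75.
Then Pb = 2290/7 − (2/7)·761.75 = 109.5 and Ps = 542/17 + (2/17)·761.75 = 121.5.
Buyers' price falls by P* − Pb = 118 − 109.5 = 8.5; sellers' price rises by Ps − P* = 121.5 − 118 = 3.5.
So consumers capture 8.5/12 = 17/24 of each unit of subsidy.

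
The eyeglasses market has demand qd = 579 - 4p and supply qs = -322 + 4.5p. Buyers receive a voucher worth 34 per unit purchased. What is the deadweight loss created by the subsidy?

Pre-subsidy: 579 - 4p = -322 + 4.5p gives p* = 106, q* = 155.
With the rebate, buyers effectively pay pb = ps − 34, where ps is the price sellers receive.
Demand in terms of ps becomes qd = 579 − 4(ps − 34) = 715 - 4ps. Setting this equal to supply: 715 - 4ps = -322 + 4.5ps, so ps = 122.
Buyers pay pb = 122 − 34 = 88; q' = -322 + 4.5·122 = 227.
The subsidy expands output by 227 − 155 = 72 past the efficient level; on those units the gap between marginal cost and willingness to pay runs from 0 up to 34.
DWL = ½ × 34 × 72 = 1224.

Deadweight loss = 1224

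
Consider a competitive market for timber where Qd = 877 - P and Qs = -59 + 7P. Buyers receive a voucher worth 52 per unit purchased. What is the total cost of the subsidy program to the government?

Pre-subsidy: 877 - P = -59 + 7P gives P* = 117, Q* = 760.
With the rebate, buyers effectively pay Pb = Ps − 52, where Ps is the price sellers receive.
Demand in terms of Ps becomes Qd = 877 − 1(Ps − 52) = 929 - Ps. Setting this equal to supply: 929 - Ps = -59 + 7Ps, so Ps = 123.5.
Buyers pay Pb = 123.5 − 52 = 71.5; Q' = -59 + 7·123.5 = 805.5.
Government outlay = subsidy × quantity = 52 × 805.5 = 41886.

Government cost = 41886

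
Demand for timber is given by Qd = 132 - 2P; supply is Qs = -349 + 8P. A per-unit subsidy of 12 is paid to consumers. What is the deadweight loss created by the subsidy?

Deadweight loss = 115.2

Pre-subsidy: 132 - 2P = -349 + 8P gives P* = 48.1, Q* = 35.8.
With the rebate, buyers effectively pay Pb = Ps − 12, where Ps is the price sellers receive.
Demand in terms of Ps becomes Qd = 132 − 2(Ps − 12) = 156 - 2Ps. Setting this equal to supply: 156 - 2Ps = -349 + 8Ps, so Ps = 50.5.
Buyers pay Pb = 50.5 − 12 = 38.5; Q' = -349 + 8·50.5 = 55.
The subsidy expands output by 55 − 35.8 = 19.2 past the efficient level; on those units the gap between marginal cost and willingness to pay runs from 0 up to 12.
DWL = ½ × 12 × 19.2 = 115.2.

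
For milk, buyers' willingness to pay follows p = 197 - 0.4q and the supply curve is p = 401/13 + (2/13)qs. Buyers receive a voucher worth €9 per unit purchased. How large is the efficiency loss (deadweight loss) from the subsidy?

Pre-subsidy: 197 - 0.4q = 401/13 + (2/13)q gives q* = 300 and p* = 77.
With the rebate, buyers effectively pay pb = ps − 9, where ps is the price sellers receive.
On the curves, pb = 197 - 0.4q and ps = 401/13 + (2/13)q; the wedge ps − pb = 9 gives 401/13 + (2/13)q − (197 - 0.4q) = 9, so q' = 316.25.
Then pb = 197 − 0.4·316.25 = 70.5 and ps = 401/13 + (2/13)·316.25 = 79.5.
The subsidy expands output by 316.25 − 300 = 16.25 past the efficient level; on those units the gap between marginal cost and willingness to pay runs from 0 up to 9.
DWL = ½ × 9 × 16.25 = 73.125.

Deadweight loss = €73.125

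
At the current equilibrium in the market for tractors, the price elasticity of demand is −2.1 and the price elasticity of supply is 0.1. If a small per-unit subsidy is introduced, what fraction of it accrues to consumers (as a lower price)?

Consumer share = 1/22

For a small subsidy around the equilibrium, the benefit split depends on the relative slopes, which at a point are proportional to the elasticities.
Buyer share = εs/(εs + |εd|) = 0.1/(0.1 + 2.1) = 1/22; seller share = |εd|/(εs + |εd|) = 21/22.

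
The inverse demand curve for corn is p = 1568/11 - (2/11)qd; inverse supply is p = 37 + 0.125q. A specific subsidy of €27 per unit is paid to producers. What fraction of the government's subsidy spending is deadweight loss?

Pre-subsidy: 1568/11 - (2/11)q = 37 + 0.125q gives q* = 344 and p* = 80.
With the subsidy, sellers receive ps = pb + 27 for each unit, where pb is the price buyers pay.
On the curves, pb = 1568/11 - (2/11)q and ps = 37 + 0.125q; the wedge ps − pb = 27 gives 37 + 0.125q − (1568/11 - (2/11)q) = 27, so q' = 432.
Then pb = 1568/11 − (2/11)·432 = 64 and ps = 37 + 0.125·432 = 91.
ΔCS = ½(344 + 432)(80 − 64) = 6208; ΔPS = ½(344 + 432)(91 − 80) = 4268.
Government spending = 27 × 432 = 11664.
DWL = ½ × 27 × (432 − 344) = 1188; fraction = 1188 / 11664 = 11/108.

DWL / government spending = 11/108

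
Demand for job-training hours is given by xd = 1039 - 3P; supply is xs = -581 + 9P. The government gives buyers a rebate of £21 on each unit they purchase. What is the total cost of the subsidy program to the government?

Pre-subsidy: 1039 - 3P = -581 + 9P gives P* = 135, x* = 634.
With the rebate, buyers effectively pay Pb = Ps − 21, where Ps is the price sellers receive.
Demand in terms of Ps becomes xd = 1039 − 3(Ps − 21) = 1102 - 3Ps. Setting this equal to supply: 1102 - 3Ps = -581 + 9Ps, so Ps = 140.25.
Buyers pay Pb = 140.25 − 21 = 119.25; x' = -581 + 9·140.25 = 681.25.
Government outlay = subsidy × quantity = 21 × 681.25 = 14306.25.

Government cost = £14306.25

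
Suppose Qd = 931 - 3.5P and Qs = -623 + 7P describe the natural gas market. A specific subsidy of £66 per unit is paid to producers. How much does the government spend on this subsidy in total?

Government cost = £37422

Pre-subsidy: 931 - 3.5P = -623 + 7P gives P* = 148, Q* = 413.
With the subsidy, sellers receive Ps = Pb + 66 for each unit, where Pb is the price buyers pay.
Supply in terms of Pb becomes Qs = -623 + 7(Pb + 66) = -161 + 7Pb. Setting this equal to demand: 931 - 3.5Pb = -161 + 7Pb, so Pb = 104.
Sellers receive Ps = 104 + 66 = 170; Q' = 931 − 3.5·104 = 567.
Government outlay = subsidy × quantity = 66 × 567 = 37422.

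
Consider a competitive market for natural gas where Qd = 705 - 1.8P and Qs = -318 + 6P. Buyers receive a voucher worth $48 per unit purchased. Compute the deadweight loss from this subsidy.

Pre-subsidy: 705 - 1.8P = -318 + 6P gives P* = 1705/13, Q* = 6096/13.
With the rebate, buyers effectively pay Pb = Ps − 48, where Ps is the price sellers receive.
Demand in terms of Ps becomes Qd = 705 − 1.8(Ps − 48) = 791.4 - 1.8Ps. Setting this equal to supply: 791.4 - 1.8Ps = -318 + 6Ps, so Ps = 1849/13.
Buyers pay Pb = 1849/13 − 48 = 1225/13; Q' = -318 + 6·(1849/13) = 6960/13.
The subsidy expands output by 6960/13 − 6096/13 = 864/13 past the efficient level; on those units the gap between marginal cost and willingness to pay runs from 0 up to 48.
DWL = ½ × 48 × 864/13 = 20736/13.

Deadweight loss = 20736/13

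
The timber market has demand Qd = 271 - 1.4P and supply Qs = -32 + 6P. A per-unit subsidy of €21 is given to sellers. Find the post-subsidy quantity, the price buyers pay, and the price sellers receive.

Pre-subsidy: 271 - 1.4P = -32 + 6P gives P* = 1515/37, Q* = 7906/37.
With the subsidy, sellers receive Ps = Pb + 21 for each unit, where Pb is the price buyers pay.
Supply in terms of Pb becomes Qs = -32 + 6(Pb + 21) = 94 + 6Pb. Setting this equal to demand: 271 - 1.4Pb = 94 + 6Pb, so Pb = 885/37.
Sellers receive Ps = 885/37 + 21 = 1662/37; Q' = 271 − 1.4·(885/37) = 8788/37.

Q' = 8788/37; buyers pay 885/37; sellers receive 1662/37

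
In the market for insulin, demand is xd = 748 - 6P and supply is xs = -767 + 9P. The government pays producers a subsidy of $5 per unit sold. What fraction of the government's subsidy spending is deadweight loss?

Pre-subsidy: 748 - 6P = -767 + 9P gives P* = 101, x* = 142.
With the subsidy, sellers receive Ps = Pb + 5 for each unit, where Pb is the price buyers pay.
Supply in terms of Pb becomes xs = -767 + 9(Pb + 5) = -722 + 9Pb. Setting this equal to demand: 748 - 6Pb = -722 + 9Pb, so Pb = 98.
Sellers receive Ps = 98 + 5 = 103; x' = 748 − 6·98 = 160.
ΔCS = ½(142 + 160)(101 − 98) = 453; ΔPS = ½(142 + 160)(103 − 101) = 302.
Government spending = 5 × 160 = 800.
DWL = ½ × 5 × (160 − 142) = 45; fraction = 45 / 800 = 0.05625.

DWL / government spending = 0.05625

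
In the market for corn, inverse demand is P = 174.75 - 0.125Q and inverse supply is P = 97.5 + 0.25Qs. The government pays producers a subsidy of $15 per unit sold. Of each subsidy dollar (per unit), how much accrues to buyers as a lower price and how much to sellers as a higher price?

Buyers gain $5 per unit; sellers gain $10 per unit

Pre-subsidy: 174.75 - 0.125Q = 97.5 + 0.25Q gives Q* = 206 and P* = 149.
With the subsidy, sellers receive Ps = Pb + 15 for each unit, where Pb is the price buyers pay.
On the curves, Pb = 174.75 - 0.125Q and Ps = 97.5 + 0.25Q; the wedge Ps − Pb = 15 gives 97.5 + 0.25Q − (174.75 - 0.125Q) = 15, so Q' = 246.
Then Pb = 174.75 − 0.125·246 = 144 and Ps = 97.5 + 0.25·246 = 159.
Buyers' price falls by P* − Pb = 149 − 144 = 5; sellers' price rises by Ps − P* = 159 − 149 = 10.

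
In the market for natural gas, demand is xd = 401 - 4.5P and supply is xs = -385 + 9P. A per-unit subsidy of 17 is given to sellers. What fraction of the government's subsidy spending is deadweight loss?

Pre-subsidy: 401 - 4.5P = -385 + 9P gives P* = 524/9, x* = 139.
With the subsidy, sellers receive Ps = Pb + 17 for each unit, where Pb is the price buyers pay.
Supply in terms of Pb becomes xs = -385 + 9(Pb + 17) = -232 + 9Pb. Setting this equal to demand: 401 - 4.5Pb = -232 + 9Pb, so Pb = 422/9.
Sellers receive Ps = 422/9 + 17 = 575/9; x' = 401 − 4.5·(422/9) = 190.
ΔCS = ½(139 + 190)(524/9 − 422/9) = 5593/3; ΔPS = ½(139 + 190)(575/9 − 524/9) = 5593/6.
Government spending = 17 × 190 = 3230.
DWL = ½ × 17 × (190 − 139) = 433.5; fraction = 433.5 / 3230 = 51/380.

DWL / government spending = 51/380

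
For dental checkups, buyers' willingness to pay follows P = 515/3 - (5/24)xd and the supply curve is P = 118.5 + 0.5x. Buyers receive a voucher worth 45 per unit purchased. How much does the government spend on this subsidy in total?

Government cost = 106020/17

Pre-subsidy: 515/3 - (5/24)x = 118.5 + 0.5x gives x* = 1276/17 and P* = 5305/34.
With the rebate, buyers effectively pay Pb = Ps − 45, where Ps is the price sellers receive.
On the curves, Pb = 515/3 - (5/24)x and Ps = 118.5 + 0.5x; the wedge Ps − Pb = 45 gives 118.5 + 0.5x − (515/3 - (5/24)x) = 45, so x' = 2356/17.
Then Pb = 515/3 − (5/24)·(2356/17) = 4855/34 and Ps = 118.5 + 0.5·(2356/17) = 6385/34.
Government outlay = subsidy × quantity = 45 × 2356/17 = 106020/17.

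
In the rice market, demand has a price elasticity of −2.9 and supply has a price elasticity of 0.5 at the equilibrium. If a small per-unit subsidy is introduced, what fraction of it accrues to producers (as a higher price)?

For a small subsidy around the equilibrium, the benefit split depends on the relative slopes, which at a point are proportional to the elasticities.
Buyer share = εs/(εs + |εd|) = 0.5/(0.5 + 2.9) = 5/34; seller share = |εd|/(εs + |εd|) = 29/34.
So producers capture 29/34 of the subsidy.

Producer share = 29/34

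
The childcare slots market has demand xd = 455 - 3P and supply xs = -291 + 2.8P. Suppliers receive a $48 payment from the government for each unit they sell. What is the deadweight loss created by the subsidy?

Pre-subsidy: 455 - 3P = -291 + 2.8P gives P* = 3730/29, x* = 2005/29.
With the subsidy, sellers receive Ps = Pb + 48 for each unit, where Pb is the price buyers pay.
Supply in terms of Pb becomes xs = -291 + 2.8(Pb + 48) = -156.6 + 2.8Pb. Setting this equal to demand: 455 - 3Pb = -156.6 + 2.8Pb, so Pb = 3058/29.
Sellers receive Ps = 3058/29 + 48 = 4450/29; x' = 455 − 3·(3058/29) = 4021/29.
The subsidy expands output by 4021/29 − 2005/29 = 2016/29 past the efficient level; on those units the gap between marginal cost and willingness to pay runs from 0 up to 48.
DWL = ½ × 48 × 2016/29 = 48384/29.

Deadweight loss = 48384/29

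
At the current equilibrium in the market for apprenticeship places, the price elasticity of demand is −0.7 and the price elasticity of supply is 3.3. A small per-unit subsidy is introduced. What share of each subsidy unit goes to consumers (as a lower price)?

Consumer share = 0.825

For a small subsidy around the equilibrium, the benefit split depends on the relative slopes, which at a point are proportional to the elasticities.
Buyer share = εs/(εs + |εd|) = 3.3/(3.3 + 0.7) = 0.825; seller share = |εd|/(εs + |εd|) = 0.175.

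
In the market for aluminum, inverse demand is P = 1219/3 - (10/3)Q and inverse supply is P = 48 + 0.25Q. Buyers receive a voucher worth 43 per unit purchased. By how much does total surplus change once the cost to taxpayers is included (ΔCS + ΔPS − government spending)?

Pre-subsidy: 1219/3 - (10/3)Q = 48 + 0.25Q gives Q* = 100 and P* = 73.
With the rebate, buyers effectively pay Pb = Ps − 43, where Ps is the price sellers receive.
On the curves, Pb = 1219/3 - (10/3)Q and Ps = 48 + 0.25Q; the wedge Ps − Pb = 43 gives 48 + 0.25Q − (1219/3 - (10/3)Q) = 43, so Q' = 112.
Then Pb = 1219/3 − (10/3)·112 = 33 and Ps = 48 + 0.25·112 = 76.
ΔCS = ½(100 + 112)(73 − 33) = 4240; ΔPS = ½(100 + 112)(76 − 73) = 318.
Government spending = 43 × 112 = 4816.
Net change = 4240 + 318 − 4816 = -258. The loss equals the DWL triangle ½·43·12.

Net change in total surplus = -258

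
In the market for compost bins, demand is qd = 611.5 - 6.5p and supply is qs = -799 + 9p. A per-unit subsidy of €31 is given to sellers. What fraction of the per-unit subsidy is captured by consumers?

Consumer share = 18/31

Pre-subsidy: 611.5 - 6.5p = -799 + 9p gives p* = 91, q* = 20.
With the subsidy, sellers receive ps = pb + 31 for each unit, where pb is the price buyers pay.
Supply in terms of pb becomes qs = -799 + 9(pb + 31) = -520 + 9pb. Setting this equal to demand: 611.5 - 6.5pb = -520 + 9pb, so pb = 73.
Sellers receive ps = 73 + 31 = 104; q' = 611.5 − 6.5·73 = 137.
Buyers' price falls by p* − pb = 91 − 73 = 18; sellers' price rises by ps − p* = 104 − 91 = 13.
So consumers capture 18/31 = 18/31 of each unit of subsidy.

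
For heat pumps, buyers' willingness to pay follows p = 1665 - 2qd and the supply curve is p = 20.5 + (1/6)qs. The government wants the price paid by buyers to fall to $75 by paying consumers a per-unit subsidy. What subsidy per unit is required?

Required subsidy s = $78 per unit

At a buyer price of 75, quantity demanded is 832.5 − 0.5·75 = 795.
Sellers supply 795 only when they receive ps = 20.5 + (1/6)·795 = 153.
s = ps − pb = 153 − 75 = 78.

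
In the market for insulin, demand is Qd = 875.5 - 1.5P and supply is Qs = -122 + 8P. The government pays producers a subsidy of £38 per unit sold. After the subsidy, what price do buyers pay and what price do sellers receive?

Buyers pay £73; sellers receive £111

Pre-subsidy: 875.5 - 1.5P = -122 + 8P gives P* = 105, Q* = 718.
With the subsidy, sellers receive Ps = Pb + 38 for each unit, where Pb is the price buyers pay.
Supply in terms of Pb becomes Qs = -122 + 8(Pb + 38) = 182 + 8Pb. Setting this equal to demand: 875.5 - 1.5Pb = 182 + 8Pb, so Pb = 73.
Sellers receive Ps = 73 + 38 = 111; Q' = 875.5 − 1.5·73 = 766.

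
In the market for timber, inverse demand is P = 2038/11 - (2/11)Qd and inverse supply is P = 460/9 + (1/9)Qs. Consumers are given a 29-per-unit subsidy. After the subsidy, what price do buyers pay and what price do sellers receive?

Pre-subsidy: 2038/11 - (2/11)Q = 460/9 + (1/9)Q gives Q* = 458 and P* = 102.
With the rebate, buyers effectively pay Pb = Ps − 29, where Ps is the price sellers receive.
On the curves, Pb = 2038/11 - (2/11)Q and Ps = 460/9 + (1/9)Q; the wedge Ps − Pb = 29 gives 460/9 + (1/9)Q − (2038/11 - (2/11)Q) = 29, so Q' = 557.
Then Pb = 2038/11 − (2/11)·557 = 84 and Ps = 460/9 + (1/9)·557 = 113.

Buyers pay 84; sellers receive 113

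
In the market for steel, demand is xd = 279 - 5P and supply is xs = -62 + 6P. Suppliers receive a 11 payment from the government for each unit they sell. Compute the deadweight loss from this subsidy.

Deadweight loss = 165

Pre-subsidy: 279 - 5P = -62 + 6P gives P* = 31, x* = 124.
With the subsidy, sellers receive Ps = Pb + 11 for each unit, where Pb is the price buyers pay.
Supply in terms of Pb becomes xs = -62 + 6(Pb + 11) = 4 + 6Pb. Setting this equal to demand: 279 - 5Pb = 4 + 6Pb, so Pb = 25.
Sellers receive Ps = 25 + 11 = 36; x' = 279 − 5·25 = 154.
The subsidy expands output by 154 − 124 = 30 past the efficient level; on those units the gap between marginal cost and willingness to pay runs from 0 up to 11.
DWL = ½ × 11 × 30 = 165.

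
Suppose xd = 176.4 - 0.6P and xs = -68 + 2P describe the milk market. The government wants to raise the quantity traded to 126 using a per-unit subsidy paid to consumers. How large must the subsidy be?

At x = 126, invert demand for the buyer price: Pb = (176.4 − 126)/0.6 = 84; invert supply for the seller price: Ps = (126 − (-68))/2 = 97.
The subsidy must fill the gap: s = Ps − Pb = 97 − 84 = 13.

Required subsidy s = 13 per unit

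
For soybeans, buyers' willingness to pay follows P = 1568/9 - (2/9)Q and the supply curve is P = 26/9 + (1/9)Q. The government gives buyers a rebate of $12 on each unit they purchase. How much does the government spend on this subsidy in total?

Pre-subsidy: 1568/9 - (2/9)Q = 26/9 + (1/9)Q gives Q* = 514 and P* = 60.
With the rebate, buyers effectively pay Pb = Ps − 12, where Ps is the price sellers receive.
On the curves, Pb = 1568/9 - (2/9)Q and Ps = 26/9 + (1/9)Q; the wedge Ps − Pb = 12 gives 26/9 + (1/9)Q − (1568/9 - (2/9)Q) = 12, so Q' = 550.
Then Pb = 1568/9 − (2/9)·550 = 52 and Ps = 26/9 + (1/9)·550 = 64.
Government outlay = subsidy × quantity = 12 × 550 = 6600.

Government cost = $6600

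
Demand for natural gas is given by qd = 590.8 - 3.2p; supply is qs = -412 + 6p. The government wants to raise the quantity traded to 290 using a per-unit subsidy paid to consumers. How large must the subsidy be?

At q = 290, invert demand for the buyer price: pb = (590.8 − 290)/3.2 = 94; invert supply for the seller price: ps = (290 − (-412))/6 = 117.
The subsidy must fill the gap: s = ps − pb = 117 − 94 = 23.

Required subsidy s = 23 per unit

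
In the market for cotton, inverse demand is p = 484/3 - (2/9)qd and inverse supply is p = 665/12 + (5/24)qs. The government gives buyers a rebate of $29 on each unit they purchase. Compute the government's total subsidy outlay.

Government cost = 281706/31

Pre-subsidy: 484/3 - (2/9)q = 665/12 + (5/24)q gives q* = 246 and p* = 320/3.
With the rebate, buyers effectively pay pb = ps − 29, where ps is the price sellers receive.
On the curves, pb = 484/3 - (2/9)q and ps = 665/12 + (5/24)q; the wedge ps − pb = 29 gives 665/12 + (5/24)q − (484/3 - (2/9)q) = 29, so q' = 9714/31.
Then pb = 484/3 − (2/9)·(9714/31) = 8528/93 and ps = 665/12 + (5/24)·(9714/31) = 11225/93.
Government outlay = subsidy × quantity = 29 × 9714/31 = 281706/31.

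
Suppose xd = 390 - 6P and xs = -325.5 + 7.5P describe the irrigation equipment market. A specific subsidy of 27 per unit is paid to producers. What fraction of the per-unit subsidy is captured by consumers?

Pre-subsidy: 390 - 6P = -325.5 + 7.5P gives P* = 53, x* = 72.
With the subsidy, sellers receive Ps = Pb + 27 for each unit, where Pb is the price buyers pay.
Supply in terms of Pb becomes xs = -325.5 + 7.5(Pb + 27) = -123 + 7.5Pb. Setting this equal to demand: 390 - 6Pb = -123 + 7.5Pb, so Pb = 38.
Sellers receive Ps = 38 + 27 = 65; x' = 390 − 6·38 = 162.
Buyers' price falls by P* − Pb = 53 − 38 = 15; sellers' price rises by Ps − P* = 65 − 53 = 12.
So consumers capture 15/27 = 5/9 of each unit of subsidy.

Consumer share = 5/9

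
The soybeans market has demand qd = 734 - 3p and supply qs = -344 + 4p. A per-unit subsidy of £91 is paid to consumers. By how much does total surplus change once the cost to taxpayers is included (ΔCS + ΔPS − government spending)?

Pre-subsidy: 734 - 3p = -344 + 4p gives p* = 154, q* = 272.
With the rebate, buyers effectively pay pb = ps − 91, where ps is the price sellers receive.
Demand in terms of ps becomes qd = 734 − 3(ps − 91) = 1007 - 3ps. Setting this equal to supply: 1007 - 3ps = -344 + 4ps, so ps = 193.
Buyers pay pb = 193 − 91 = 102; q' = -344 + 4·193 = 428.
ΔCS = ½(272 + 428)(154 − 102) = 18200; ΔPS = ½(272 + 428)(193 − 154) = 13650.
Government spending = 91 × 428 = 38948.
Net change = 18200 + 13650 − 38948 = -7098. The loss equals the DWL triangle ½·91·156.

Net change in total surplus = -£7098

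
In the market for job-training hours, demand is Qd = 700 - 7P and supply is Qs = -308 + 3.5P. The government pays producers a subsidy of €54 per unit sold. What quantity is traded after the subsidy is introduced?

Q' = 154

Pre-subsidy: 700 - 7P = -308 + 3.5P gives P* = 96, Q* = 28.
With the subsidy, sellers receive Ps = Pb + 54 for each unit, where Pb is the price buyers pay.
Supply in terms of Pb becomes Qs = -308 + 3.5(Pb + 54) = -119 + 3.5Pb. Setting this equal to demand: 700 - 7Pb = -119 + 3.5Pb, so Pb = 78.
Sellers receive Ps = 78 + 54 = 132; Q' = 700 − 7·78 = 154.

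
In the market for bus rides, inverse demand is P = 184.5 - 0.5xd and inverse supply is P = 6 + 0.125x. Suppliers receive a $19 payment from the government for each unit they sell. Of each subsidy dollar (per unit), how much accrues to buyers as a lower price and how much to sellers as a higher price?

Buyers gain $15.2 per unit; sellers gain $3.8 per unit

Pre-subsidy: 184.5 - 0.5x = 6 + 0.125x gives x* = 285.6 and P* = 41.7.
With the subsidy, sellers receive Ps = Pb + 19 for each unit, where Pb is the price buyers pay.
On the curves, Pb = 184.5 - 0.5x and Ps = 6 + 0.125x; the wedge Ps − Pb = 19 gives 6 + 0.125x − (184.5 - 0.5x) = 19, so x' = 316.
Then Pb = 184.5 − 0.5·316 = 26.5 and Ps = 6 + 0.125·316 = 45.5.
Buyers' price falls by P* − Pb = 41.7 − 26.5 = 15.2; sellers' price rises by Ps − P* = 45.5 − 41.7 = 3.8.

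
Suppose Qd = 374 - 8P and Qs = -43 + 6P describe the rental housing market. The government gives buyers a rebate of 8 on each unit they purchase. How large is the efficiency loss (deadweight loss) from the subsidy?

Pre-subsidy: 374 - 8P = -43 + 6P gives P* = 417/14, Q* = 950/7.
With the rebate, buyers effectively pay Pb = Ps − 8, where Ps is the price sellers receive.
Demand in terms of Ps becomes Qd = 374 − 8(Ps − 8) = 438 - 8Ps. Setting this equal to supply: 438 - 8Ps = -43 + 6Ps, so Ps = 481/14.
Buyers pay Pb = 481/14 − 8 = 369/14; Q' = -43 + 6·(481/14) = 1142/7.
The subsidy expands output by 1142/7 − 950/7 = 192/7 past the efficient level; on those units the gap between marginal cost and willingness to pay runs from 0 up to 8.
DWL = ½ × 8 × 192/7 = 768/7.

Deadweight loss = 768/7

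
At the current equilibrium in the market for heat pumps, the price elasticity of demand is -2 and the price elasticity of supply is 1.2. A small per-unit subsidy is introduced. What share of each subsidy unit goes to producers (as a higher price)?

Producer share = 0.625

For a small subsidy around the equilibrium, the benefit split depends on the relative slopes, which at a point are proportional to the elasticities.
Buyer share = εs/(εs + |εd|) = 1.2/(1.2 + 2) = 0.375; seller share = |εd|/(εs + |εd|) = 0.625.
So producers capture 0.625 of the subsidy.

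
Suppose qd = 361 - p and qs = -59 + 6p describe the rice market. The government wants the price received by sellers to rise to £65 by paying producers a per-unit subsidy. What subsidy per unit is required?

At a seller price of 65, quantity supplied is -59 + 6·65 = 331.
Buyers absorb 331 only when they pay pb with 361 − 1·pb = 331, i.e. pb = 30.
s = ps − pb = 65 − 30 = 35.

Required subsidy s = £35 per unit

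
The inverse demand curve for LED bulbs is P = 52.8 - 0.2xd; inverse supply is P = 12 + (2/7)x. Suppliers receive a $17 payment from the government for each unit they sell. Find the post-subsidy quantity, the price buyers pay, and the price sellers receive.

x' = 119; buyers pay $29; sellers receive $46

Pre-subsidy: 52.8 - 0.2x = 12 + (2/7)x gives x* = 84 and P* = 36.
With the subsidy, sellers receive Ps = Pb + 17 for each unit, where Pb is the price buyers pay.
On the curves, Pb = 52.8 - 0.2x and Ps = 12 + (2/7)x; the wedge Ps − Pb = 17 gives 12 + (2/7)x − (52.8 - 0.2x) = 17, so x' = 119.
Then Pb = 52.8 − 0.2·119 = 29 and Ps = 12 + (2/7)·119 = 46.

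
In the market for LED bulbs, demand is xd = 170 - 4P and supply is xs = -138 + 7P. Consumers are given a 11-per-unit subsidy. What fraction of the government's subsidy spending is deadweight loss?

DWL / government spending = 7/43

Pre-subsidy: 170 - 4P = -138 + 7P gives P* = 28, x* = 58.
With the rebate, buyers effectively pay Pb = Ps − 11, where Ps is the price sellers receive.
Demand in terms of Ps becomes xd = 170 − 4(Ps − 11) = 214 - 4Ps. Setting this equal to supply: 214 - 4Ps = -138 + 7Ps, so Ps = 32.
Buyers pay Pb = 32 − 11 = 21; x' = -138 + 7·32 = 86.
ΔCS = ½(58 + 86)(28 − 21) = 504; ΔPS = ½(58 + 86)(32 − 28) = 288.
Government spending = 11 × 86 = 946.
DWL = ½ × 11 × (86 − 58) = 154; fraction = 154 / 946 = 7/43.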